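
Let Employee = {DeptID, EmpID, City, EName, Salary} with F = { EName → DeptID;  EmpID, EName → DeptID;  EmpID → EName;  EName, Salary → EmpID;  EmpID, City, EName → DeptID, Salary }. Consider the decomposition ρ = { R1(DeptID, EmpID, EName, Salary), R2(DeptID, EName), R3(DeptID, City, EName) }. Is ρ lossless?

No

Chase test. Columns are DeptID, EmpID, City, EName, Salary; row i has aⱼ where attribute j ∈ Ri, else bᵢⱼ.
Initial tableau (one row per fragment):
  row 1: a1 a2 b13 a4 a5
  row 2: a1 b22 b23 a4 b25
  row 3: a1 b32 a3 a4 b35
No row becomes fully distinguished — the join is lossy.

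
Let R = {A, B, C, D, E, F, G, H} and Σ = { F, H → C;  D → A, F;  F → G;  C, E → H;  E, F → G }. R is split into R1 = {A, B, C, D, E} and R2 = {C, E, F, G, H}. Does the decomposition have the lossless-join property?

No

Common attributes: R1 ∩ R2 = {C, E}.
Closure of {C, E}: C, E → H applies, adding H. So (C, E)⁺ = {C, E, H}.
The closure contains neither all of R1 = {A, B, C, D, E} nor all of R2 = {C, E, F, G, H}, so the common attributes are not a superkey of either fragment. The join is lossy.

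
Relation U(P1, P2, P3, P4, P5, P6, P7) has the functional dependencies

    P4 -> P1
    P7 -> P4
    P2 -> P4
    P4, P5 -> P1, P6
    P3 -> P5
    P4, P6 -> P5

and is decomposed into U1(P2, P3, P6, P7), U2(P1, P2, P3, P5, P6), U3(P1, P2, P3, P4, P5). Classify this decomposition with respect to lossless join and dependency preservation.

Lossless test (chase): Rows 1 and 2 agree on P2; apply P2→P4 and equate their P4 entries. Rows 1 and 3 agree on P2; apply P2→P4 and equate their P4 entries. Rows 2 and 3 agree on P4, P5; apply P4, P5→P1, P6 and equate their P1, P6 entries. Rows 1 and 2 agree on P3; apply P3→P5 and equate their P5 entries. Rows 1 and 2 agree on P4; apply P4→P1 and equate their P1 entries. Row 1 is now all distinguished symbols — the join is lossless.
Dependency preservation: the restricted closure of {P7} across the fragments never reaches {P4}, so P7 → P4 cannot be enforced without a join — not preserved.

lossless but not dependency-preserving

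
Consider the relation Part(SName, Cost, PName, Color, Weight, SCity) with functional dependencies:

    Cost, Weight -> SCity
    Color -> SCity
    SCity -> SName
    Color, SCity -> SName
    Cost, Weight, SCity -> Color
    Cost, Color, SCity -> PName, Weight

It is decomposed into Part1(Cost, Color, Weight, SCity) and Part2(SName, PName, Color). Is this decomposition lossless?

No

Common attributes: Part1 ∩ Part2 = {Color}.
Closure of {Color}: Color → SCity applies, adding SCity; SCity → SName applies, adding SName. So (Color)⁺ = {SName, Color, SCity}.
The closure contains neither all of Part1 = {Cost, Color, Weight, SCity} nor all of Part2 = {SName, PName, Color}, so the common attributes are not a superkey of either fragment. The join is lossy.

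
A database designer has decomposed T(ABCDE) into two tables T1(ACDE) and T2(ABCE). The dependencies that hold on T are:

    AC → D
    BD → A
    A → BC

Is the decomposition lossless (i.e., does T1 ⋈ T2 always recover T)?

Yes

Common attributes: T1 ∩ T2 = {ACE}.
Closure of {ACE}: AC → D applies, adding D; A → BC applies, adding B. So (ACE)⁺ = {ABCDE}.
This closure contains every attribute of T1, so T1 ∩ T2 → T1. The join is lossless.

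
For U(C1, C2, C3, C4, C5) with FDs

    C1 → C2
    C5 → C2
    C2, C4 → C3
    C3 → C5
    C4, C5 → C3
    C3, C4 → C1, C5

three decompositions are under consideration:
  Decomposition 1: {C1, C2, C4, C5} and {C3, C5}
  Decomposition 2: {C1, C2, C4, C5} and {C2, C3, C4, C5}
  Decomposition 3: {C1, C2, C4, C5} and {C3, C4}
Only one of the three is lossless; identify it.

Decomposition 2

Decomposition 1: common = {C5}, closure = {C2, C5} → lossy.
Decomposition 2: common = {C2, C4, C5}, closure = {C1, C2, C3, C4, C5} → lossless.
Decomposition 3: common = {C4}, closure = {C4} → lossy.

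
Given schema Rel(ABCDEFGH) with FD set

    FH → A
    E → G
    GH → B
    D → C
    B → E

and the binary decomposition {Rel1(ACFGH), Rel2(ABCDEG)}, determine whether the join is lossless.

No

Common attributes: Rel1 ∩ Rel2 = {ACG}.
No dependency enlarges {ACG}, so (ACG)⁺ = {ACG}.
The closure contains neither all of Rel1 = {ACFGH} nor all of Rel2 = {ABCDEG}, so the common attributes are not a superkey of either fragment. The join is lossy.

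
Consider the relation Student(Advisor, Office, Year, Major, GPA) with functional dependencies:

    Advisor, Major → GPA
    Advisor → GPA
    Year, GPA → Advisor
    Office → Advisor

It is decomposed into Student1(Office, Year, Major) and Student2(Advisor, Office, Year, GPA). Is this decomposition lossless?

Yes

Common attributes: Student1 ∩ Student2 = {Office, Year}.
Closure of {Office, Year}: Office → Advisor applies, adding Advisor; Advisor → GPA applies, adding GPA. So (Office, Year)⁺ = {Advisor, Office, Year, GPA}.
This closure contains every attribute of Student2, so Student1 ∩ Student2 → Student2. The join is lossless.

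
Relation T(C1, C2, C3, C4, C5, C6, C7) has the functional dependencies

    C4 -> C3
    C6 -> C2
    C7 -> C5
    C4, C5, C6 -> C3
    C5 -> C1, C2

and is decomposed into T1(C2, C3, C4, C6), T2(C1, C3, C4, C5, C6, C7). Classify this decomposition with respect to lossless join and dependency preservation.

lossless but not dependency-preserving

Lossless test: (C3, C4, C6)⁺ = {C2, C3, C4, C6}, which contains all of one fragment — lossless.
Dependency preservation: the restricted closure of {C5} across the fragments never reaches {C1, C2}, so C5 → C1, C2 cannot be enforced without a join — not preserved.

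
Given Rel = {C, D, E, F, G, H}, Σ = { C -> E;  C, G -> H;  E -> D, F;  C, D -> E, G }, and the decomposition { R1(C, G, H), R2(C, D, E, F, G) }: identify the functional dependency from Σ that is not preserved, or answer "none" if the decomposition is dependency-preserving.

none

C → E lies within R2.
C, G → H lies within R1.
E → D, F lies within R2.
C, D → E, G lies within R2.
Every dependency is enforceable on the fragments, so the decomposition is dependency-preserving.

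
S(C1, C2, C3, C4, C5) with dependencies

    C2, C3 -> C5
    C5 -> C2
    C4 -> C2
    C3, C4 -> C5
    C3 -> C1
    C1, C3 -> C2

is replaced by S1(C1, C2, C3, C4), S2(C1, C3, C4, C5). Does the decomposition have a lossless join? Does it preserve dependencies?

lossless but not dependency-preserving

Lossless test: (C1, C3, C4)⁺ = {C1, C2, C3, C4, C5}, which contains all of one fragment — lossless.
Dependency preservation: the restricted closure of {C5} across the fragments never reaches {C2}, so C5 → C2 cannot be enforced without a join — not preserved.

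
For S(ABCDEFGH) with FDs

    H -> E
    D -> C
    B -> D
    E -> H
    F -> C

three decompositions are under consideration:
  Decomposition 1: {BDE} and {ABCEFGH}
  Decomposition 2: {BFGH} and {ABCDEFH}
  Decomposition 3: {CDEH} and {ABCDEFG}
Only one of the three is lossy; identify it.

Decomposition 2

Decomposition 1: common = {BE}, closure = {BCDEH} → lossless.
Decomposition 2: common = {BFH}, closure = {BCDEFH} → lossy.
Decomposition 3: common = {CDE}, closure = {CDEH} → lossless.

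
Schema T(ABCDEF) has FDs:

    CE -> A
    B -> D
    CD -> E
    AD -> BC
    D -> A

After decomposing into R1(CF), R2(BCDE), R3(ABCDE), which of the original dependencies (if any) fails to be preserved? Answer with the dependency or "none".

CE → A lies within R3.
B → D lies within R2.
CD → E lies within R2.
AD → BC lies within R3.
D → A lies within R3.
Every dependency is enforceable on the fragments, so the decomposition is dependency-preserving.

none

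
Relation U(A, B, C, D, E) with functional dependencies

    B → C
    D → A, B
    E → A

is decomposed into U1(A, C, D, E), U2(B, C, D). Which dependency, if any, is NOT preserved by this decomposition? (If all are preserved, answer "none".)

none

B → C lies within U2.
D → A, B: restricted closure across fragments reaches A, B.
E → A lies within U1.
Every dependency is enforceable on the fragments, so the decomposition is dependency-preserving.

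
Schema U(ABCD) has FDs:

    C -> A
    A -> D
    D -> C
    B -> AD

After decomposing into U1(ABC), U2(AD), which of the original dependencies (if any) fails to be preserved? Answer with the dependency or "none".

none

C → A lies within U1.
A → D lies within U2.
D → C: restricted closure across fragments reaches C.
B → AD: restricted closure across fragments reaches AD.
Every dependency is enforceable on the fragments, so the decomposition is dependency-preserving.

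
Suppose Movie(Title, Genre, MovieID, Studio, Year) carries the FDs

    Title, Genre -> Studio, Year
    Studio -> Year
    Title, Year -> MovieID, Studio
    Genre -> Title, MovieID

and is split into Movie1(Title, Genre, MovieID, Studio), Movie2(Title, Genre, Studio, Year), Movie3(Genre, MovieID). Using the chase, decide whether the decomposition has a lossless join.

Yes

Chase test. Columns are Title, Genre, MovieID, Studio, Year; row i has aⱼ where attribute j ∈ Moviei, else bᵢⱼ.
Initial tableau (one row per fragment):
  row 1: a1 a2 a3 a4 b15
  row 2: a1 a2 b23 a4 a5
  row 3: b31 a2 a3 b34 b35
Rows 1 and 2 agree on Title, Genre; apply Title, Genre→Studio, Year and equate their Studio, Year entries.
Rows 1 and 2 agree on Title, Year; apply Title, Year→MovieID, Studio and equate their MovieID, Studio entries.
Rows 1 and 3 agree on Genre; apply Genre→Title, MovieID and equate their Title, MovieID entries.
Rows 1 and 3 agree on Title, Genre; apply Title, Genre→Studio, Year and equate their Studio, Year entries.
Row 1 is now all distinguished symbols — the join is lossless.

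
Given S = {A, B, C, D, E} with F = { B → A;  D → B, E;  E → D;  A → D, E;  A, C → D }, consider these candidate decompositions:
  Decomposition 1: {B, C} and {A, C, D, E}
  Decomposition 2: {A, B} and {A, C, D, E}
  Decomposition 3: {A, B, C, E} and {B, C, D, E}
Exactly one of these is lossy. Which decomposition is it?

Decomposition 1: common = {C}, closure = {C} → lossy.
Decomposition 2: common = {A}, closure = {A, B, D, E} → lossless.
Decomposition 3: common = {B, C, E}, closure = {A, B, C, D, E} → lossless.

Decomposition 1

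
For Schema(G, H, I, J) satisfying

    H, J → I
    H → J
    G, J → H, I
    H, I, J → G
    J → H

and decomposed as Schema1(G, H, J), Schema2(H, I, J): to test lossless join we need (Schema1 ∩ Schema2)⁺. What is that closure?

Schema1 ∩ Schema2 = {H, J}.
H, J → I applies, adding I
H, I, J → G applies, adding G
Closure: {G, H, I, J}.

G, H, I, J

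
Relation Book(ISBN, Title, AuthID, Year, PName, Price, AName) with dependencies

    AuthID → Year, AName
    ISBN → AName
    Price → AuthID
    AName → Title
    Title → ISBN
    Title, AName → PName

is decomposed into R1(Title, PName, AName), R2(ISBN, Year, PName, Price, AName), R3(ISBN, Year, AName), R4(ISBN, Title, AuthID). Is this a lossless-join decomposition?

No

Chase test. Columns are ISBN, Title, AuthID, Year, PName, Price, AName; row i has aⱼ where attribute j ∈ Ri, else bᵢⱼ.
Initial tableau (one row per fragment):
  row 1: b11 a2 b13 b14 a5 b16 a7
  row 2: a1 b22 b23 a4 a5 a6 a7
  row 3: a1 b32 b33 a4 b35 b36 a7
  row 4: a1 a2 a3 b44 b45 b46 b47
Rows 2 and 4 agree on ISBN; apply ISBN→AName and equate their AName entries.
Rows 1 and 2 agree on AName; apply AName→Title and equate their Title entries.
Rows 1 and 3 agree on AName; apply AName→Title and equate their Title entries.
Rows 1 and 2 agree on Title; apply Title→ISBN and equate their ISBN entries.
Rows 1 and 3 agree on Title, AName; apply Title, AName→PName and equate their PName entries.
Rows 1 and 4 agree on Title, AName; apply Title, AName→PName and equate their PName entries.
No row becomes fully distinguished — the join is lossy.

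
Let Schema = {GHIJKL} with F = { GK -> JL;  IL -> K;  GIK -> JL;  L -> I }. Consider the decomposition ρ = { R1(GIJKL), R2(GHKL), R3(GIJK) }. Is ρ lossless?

Chase test. Columns are GHIJKL; row i has aⱼ where attribute j ∈ Ri, else bᵢⱼ.
Initial tableau (one row per fragment):
  row 1: a1 b12 a3 a4 a5 a6
  row 2: a1 a2 b23 b24 a5 a6
  row 3: a1 b32 a3 a4 a5 b36
Rows 1 and 2 agree on GK; apply GK→JL and equate their JL entries.
Rows 1 and 3 agree on GK; apply GK→JL and equate their JL entries.
Rows 1 and 2 agree on L; apply L→I and equate their I entries.
Row 2 is now all distinguished symbols — the join is lossless.

Yes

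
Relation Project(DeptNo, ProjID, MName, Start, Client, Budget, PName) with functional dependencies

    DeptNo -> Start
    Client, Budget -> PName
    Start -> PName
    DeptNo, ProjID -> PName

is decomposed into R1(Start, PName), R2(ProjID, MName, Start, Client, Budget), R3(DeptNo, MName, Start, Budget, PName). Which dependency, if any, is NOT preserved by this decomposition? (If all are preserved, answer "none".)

Check Client, Budget → PName: no single fragment contains all of {Client, Budget, PName}, and the restricted closure of {Client, Budget} across the fragments never reaches {PName}.
DeptNo → Start is preserved.
Start → PName is preserved.
DeptNo, ProjID → PName is preserved.

Client, Budget -> PName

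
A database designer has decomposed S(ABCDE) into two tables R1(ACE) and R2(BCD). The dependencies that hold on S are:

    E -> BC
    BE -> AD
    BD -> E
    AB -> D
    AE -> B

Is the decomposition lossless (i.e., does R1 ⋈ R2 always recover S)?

Common attributes: R1 ∩ R2 = {C}.
No dependency enlarges {C}, so (C)⁺ = {C}.
The closure contains neither all of R1 = {ACE} nor all of R2 = {BCD}, so the common attributes are not a superkey of either fragment. The join is lossy.

No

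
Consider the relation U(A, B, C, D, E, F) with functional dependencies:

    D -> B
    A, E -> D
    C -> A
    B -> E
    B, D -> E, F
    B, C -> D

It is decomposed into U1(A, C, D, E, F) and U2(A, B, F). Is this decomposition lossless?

Common attributes: U1 ∩ U2 = {A, F}.
No dependency enlarges {A, F}, so (A, F)⁺ = {A, F}.
The closure contains neither all of U1 = {A, C, D, E, F} nor all of U2 = {A, B, F}, so the common attributes are not a superkey of either fragment. The join is lossy.

No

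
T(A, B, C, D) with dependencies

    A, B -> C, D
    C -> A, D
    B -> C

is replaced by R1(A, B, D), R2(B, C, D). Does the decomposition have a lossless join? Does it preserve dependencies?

Lossless test: (B, D)⁺ = {A, B, C, D}, which contains all of one fragment — lossless.
Dependency preservation: the restricted closure of {C} across the fragments never reaches {A, D}, so C → A, D cannot be enforced without a join — not preserved.

lossless but not dependency-preserving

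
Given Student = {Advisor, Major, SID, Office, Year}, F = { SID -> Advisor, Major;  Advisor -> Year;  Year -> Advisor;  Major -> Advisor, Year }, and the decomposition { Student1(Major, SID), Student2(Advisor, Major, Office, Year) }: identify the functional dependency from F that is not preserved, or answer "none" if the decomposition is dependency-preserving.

SID → Advisor, Major: restricted closure across fragments reaches Advisor, Major.
Advisor → Year lies within Student2.
Year → Advisor lies within Student2.
Major → Advisor, Year lies within Student2.
Every dependency is enforceable on the fragments, so the decomposition is dependency-preserving.

none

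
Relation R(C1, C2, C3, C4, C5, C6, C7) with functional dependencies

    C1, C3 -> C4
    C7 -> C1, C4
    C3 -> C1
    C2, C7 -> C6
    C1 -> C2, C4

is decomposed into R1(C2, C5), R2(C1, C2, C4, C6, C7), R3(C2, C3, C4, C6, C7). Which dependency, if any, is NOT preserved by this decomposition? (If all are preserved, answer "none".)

Check C3 → C1: no single fragment contains all of {C1, C3}, and the restricted closure of {C3} across the fragments never reaches {C1}.
C1, C3 → C4 is preserved.
C7 → C1, C4 is preserved.
C2, C7 → C6 is preserved.
C1 → C2, C4 is preserved.

C3 -> C1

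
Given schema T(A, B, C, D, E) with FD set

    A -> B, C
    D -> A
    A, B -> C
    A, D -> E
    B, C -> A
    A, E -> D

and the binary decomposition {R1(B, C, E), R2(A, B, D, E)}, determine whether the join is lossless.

No

Common attributes: R1 ∩ R2 = {B, E}.
No dependency enlarges {B, E}, so (B, E)⁺ = {B, E}.
The closure contains neither all of R1 = {B, C, E} nor all of R2 = {A, B, D, E}, so the common attributes are not a superkey of either fragment. The join is lossy.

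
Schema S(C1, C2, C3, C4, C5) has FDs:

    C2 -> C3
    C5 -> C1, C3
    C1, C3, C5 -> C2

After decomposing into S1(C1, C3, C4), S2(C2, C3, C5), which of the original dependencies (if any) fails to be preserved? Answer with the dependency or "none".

C5 -> C1, C3

Check C5 → C1, C3: no single fragment contains all of {C1, C3, C5}, and the restricted closure of {C5} across the fragments never reaches {C1, C3}.
C2 → C3 is preserved.
C1, C3, C5 → C2 is preserved.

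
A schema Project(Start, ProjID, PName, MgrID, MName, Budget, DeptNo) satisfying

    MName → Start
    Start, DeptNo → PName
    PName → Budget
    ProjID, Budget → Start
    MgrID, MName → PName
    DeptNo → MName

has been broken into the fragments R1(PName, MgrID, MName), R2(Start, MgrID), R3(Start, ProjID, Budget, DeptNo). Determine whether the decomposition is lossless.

No

Chase test. Columns are Start, ProjID, PName, MgrID, MName, Budget, DeptNo; row i has aⱼ where attribute j ∈ Ri, else bᵢⱼ.
Initial tableau (one row per fragment):
  row 1: b11 b12 a3 a4 a5 b16 b17
  row 2: a1 b22 b23 a4 b25 b26 b27
  row 3: a1 a2 b33 b34 b35 a6 a7
No row becomes fully distinguished — the join is lossy.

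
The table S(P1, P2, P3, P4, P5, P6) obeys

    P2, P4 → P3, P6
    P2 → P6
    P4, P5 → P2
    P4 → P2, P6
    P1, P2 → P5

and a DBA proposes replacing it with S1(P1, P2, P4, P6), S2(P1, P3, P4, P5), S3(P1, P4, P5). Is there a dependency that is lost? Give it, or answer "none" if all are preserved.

Check P1, P2 → P5: no single fragment contains all of {P1, P2, P5}, and the restricted closure of {P1, P2} across the fragments never reaches {P5}.
P2, P4 → P3, P6 is preserved.
P2 → P6 is preserved.
P4, P5 → P2 is preserved.
P4 → P2, P6 is preserved.

P1, P2 → P5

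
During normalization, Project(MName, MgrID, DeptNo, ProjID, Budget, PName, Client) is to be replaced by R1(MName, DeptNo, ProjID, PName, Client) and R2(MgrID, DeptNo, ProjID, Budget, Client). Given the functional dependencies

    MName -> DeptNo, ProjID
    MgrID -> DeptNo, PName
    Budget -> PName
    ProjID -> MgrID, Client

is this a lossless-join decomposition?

No

Common attributes: R1 ∩ R2 = {DeptNo, ProjID, Client}.
Closure of {DeptNo, ProjID, Client}: ProjID → MgrID, Client applies, adding MgrID; MgrID → DeptNo, PName applies, adding PName. So (DeptNo, ProjID, Client)⁺ = {MgrID, DeptNo, ProjID, PName, Client}.
The closure contains neither all of R1 = {MName, DeptNo, ProjID, PName, Client} nor all of R2 = {MgrID, DeptNo, ProjID, Budget, Client}, so the common attributes are not a superkey of either fragment. The join is lossy.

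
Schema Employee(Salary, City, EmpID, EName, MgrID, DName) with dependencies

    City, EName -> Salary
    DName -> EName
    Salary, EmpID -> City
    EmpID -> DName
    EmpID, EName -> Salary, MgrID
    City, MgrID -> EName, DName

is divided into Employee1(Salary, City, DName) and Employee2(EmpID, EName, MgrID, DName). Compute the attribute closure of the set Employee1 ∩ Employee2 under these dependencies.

EName, DName

Employee1 ∩ Employee2 = {DName}.
DName → EName applies, adding EName
Closure: {EName, DName}.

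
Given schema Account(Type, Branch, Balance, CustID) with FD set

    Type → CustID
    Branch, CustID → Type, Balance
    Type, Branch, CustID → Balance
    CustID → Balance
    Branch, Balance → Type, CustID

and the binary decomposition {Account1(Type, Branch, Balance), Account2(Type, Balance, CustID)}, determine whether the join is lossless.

Yes

Common attributes: Account1 ∩ Account2 = {Type, Balance}.
Closure of {Type, Balance}: Type → CustID applies, adding CustID. So (Type, Balance)⁺ = {Type, Balance, CustID}.
This closure contains every attribute of Account2, so Account1 ∩ Account2 → Account2. The join is lossless.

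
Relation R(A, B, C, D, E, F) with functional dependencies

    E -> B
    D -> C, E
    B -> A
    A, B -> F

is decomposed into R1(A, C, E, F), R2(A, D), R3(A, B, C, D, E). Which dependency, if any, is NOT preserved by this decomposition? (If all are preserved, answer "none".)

Check A, B → F: no single fragment contains all of {A, B, F}, and the restricted closure of {A, B} across the fragments never reaches {F}.
E → B is preserved.
D → C, E is preserved.
B → A is preserved.

A, B -> F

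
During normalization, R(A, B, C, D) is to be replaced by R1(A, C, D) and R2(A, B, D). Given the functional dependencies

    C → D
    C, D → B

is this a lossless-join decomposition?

No

Common attributes: R1 ∩ R2 = {A, D}.
No dependency enlarges {A, D}, so (A, D)⁺ = {A, D}.
The closure contains neither all of R1 = {A, C, D} nor all of R2 = {A, B, D}, so the common attributes are not a superkey of either fragment. The join is lossy.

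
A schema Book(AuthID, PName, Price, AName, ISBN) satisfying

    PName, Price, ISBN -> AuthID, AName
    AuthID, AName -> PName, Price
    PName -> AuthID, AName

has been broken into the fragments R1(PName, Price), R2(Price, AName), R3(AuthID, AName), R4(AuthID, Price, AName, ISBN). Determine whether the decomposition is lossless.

No

Chase test. Columns are AuthID, PName, Price, AName, ISBN; row i has aⱼ where attribute j ∈ Ri, else bᵢⱼ.
Initial tableau (one row per fragment):
  row 1: b11 a2 a3 b14 b15
  row 2: b21 b22 a3 a4 b25
  row 3: a1 b32 b33 a4 b35
  row 4: a1 b42 a3 a4 a5
Rows 3 and 4 agree on AuthID, AName; apply AuthID, AName→PName, Price and equate their PName, Price entries.
No row becomes fully distinguished — the join is lossy.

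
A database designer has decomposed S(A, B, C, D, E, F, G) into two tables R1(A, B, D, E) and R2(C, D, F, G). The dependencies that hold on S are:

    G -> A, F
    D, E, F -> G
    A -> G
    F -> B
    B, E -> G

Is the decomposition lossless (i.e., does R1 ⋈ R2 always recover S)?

Common attributes: R1 ∩ R2 = {D}.
No dependency enlarges {D}, so (D)⁺ = {D}.
The closure contains neither all of R1 = {A, B, D, E} nor all of R2 = {C, D, F, G}, so the common attributes are not a superkey of either fragment. The join is lossy.

No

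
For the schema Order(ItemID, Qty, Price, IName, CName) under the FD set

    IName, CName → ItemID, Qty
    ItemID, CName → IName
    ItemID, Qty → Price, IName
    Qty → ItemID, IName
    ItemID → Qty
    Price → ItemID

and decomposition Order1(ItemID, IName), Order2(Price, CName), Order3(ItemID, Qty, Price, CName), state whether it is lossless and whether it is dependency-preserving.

Lossless test (chase): Rows 1 and 3 agree on ItemID; apply ItemID→Qty and equate their Qty entries. Rows 2 and 3 agree on Price; apply Price→ItemID and equate their ItemID entries. Rows 2 and 3 agree on ItemID, CName; apply ItemID, CName→IName and equate their IName entries. Rows 1 and 3 agree on ItemID, Qty; apply ItemID, Qty→Price, IName and equate their Price, IName entries. Rows 1 and 2 agree on ItemID; apply ItemID→Qty and equate their Qty entries. Row 2 is now all distinguished symbols — the join is lossless.
Dependency preservation: the restricted closure of {IName, CName} across the fragments never reaches {ItemID, Qty}, so IName, CName → ItemID, Qty cannot be enforced without a join — not preserved.

lossless but not dependency-preserving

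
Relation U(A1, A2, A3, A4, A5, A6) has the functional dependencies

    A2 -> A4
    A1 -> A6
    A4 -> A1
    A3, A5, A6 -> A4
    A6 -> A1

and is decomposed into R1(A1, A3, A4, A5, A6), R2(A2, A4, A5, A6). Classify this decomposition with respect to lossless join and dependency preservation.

lossy but dependency-preserving

Lossless test: (A4, A5, A6)⁺ = {A1, A4, A5, A6}, which is a superkey of neither fragment — lossy.
Dependency preservation: every FD's attributes lie within a single fragment, so each can be enforced locally — preserved.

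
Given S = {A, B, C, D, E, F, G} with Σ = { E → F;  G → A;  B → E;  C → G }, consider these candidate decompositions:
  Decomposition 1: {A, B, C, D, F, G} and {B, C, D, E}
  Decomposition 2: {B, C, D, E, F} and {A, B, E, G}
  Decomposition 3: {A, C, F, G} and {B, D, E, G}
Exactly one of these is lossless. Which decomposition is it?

Decomposition 1: common = {B, C, D}, closure = {A, B, C, D, E, F, G} → lossless.
Decomposition 2: common = {B, E}, closure = {B, E, F} → lossy.
Decomposition 3: common = {G}, closure = {A, G} → lossy.

Decomposition 1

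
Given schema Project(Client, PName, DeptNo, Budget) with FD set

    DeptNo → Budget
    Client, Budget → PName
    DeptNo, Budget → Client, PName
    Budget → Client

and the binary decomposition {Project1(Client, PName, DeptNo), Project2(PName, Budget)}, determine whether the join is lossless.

No

Common attributes: Project1 ∩ Project2 = {PName}.
No dependency enlarges {PName}, so (PName)⁺ = {PName}.
The closure contains neither all of Project1 = {Client, PName, DeptNo} nor all of Project2 = {PName, Budget}, so the common attributes are not a superkey of either fragment. The join is lossy.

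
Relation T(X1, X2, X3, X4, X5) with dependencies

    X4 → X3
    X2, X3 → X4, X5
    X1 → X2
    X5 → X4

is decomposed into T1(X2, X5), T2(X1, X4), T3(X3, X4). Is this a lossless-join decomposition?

No

Chase test. Columns are X1, X2, X3, X4, X5; row i has aⱼ where attribute j ∈ Ti, else bᵢⱼ.
Initial tableau (one row per fragment):
  row 1: b11 a2 b13 b14 a5
  row 2: a1 b22 b23 a4 b25
  row 3: b31 b32 a3 a4 b35
Rows 2 and 3 agree on X4; apply X4→X3 and equate their X3 entries.
No row becomes fully distinguished — the join is lossy.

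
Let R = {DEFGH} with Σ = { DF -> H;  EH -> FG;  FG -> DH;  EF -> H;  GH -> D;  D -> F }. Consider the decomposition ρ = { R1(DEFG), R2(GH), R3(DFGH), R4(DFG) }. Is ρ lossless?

Chase test. Columns are DEFGH; row i has aⱼ where attribute j ∈ Ri, else bᵢⱼ.
Initial tableau (one row per fragment):
  row 1: a1 a2 a3 a4 b15
  row 2: b21 b22 b23 a4 a5
  row 3: a1 b32 a3 a4 a5
  row 4: a1 b42 a3 a4 b45
Rows 1 and 3 agree on DF; apply DF→H and equate their H entries.
Rows 1 and 4 agree on DF; apply DF→H and equate their H entries.
Rows 1 and 2 agree on GH; apply GH→D and equate their D entries.
Rows 1 and 2 agree on D; apply D→F and equate their F entries.
Row 1 is now all distinguished symbols — the join is lossless.

Yes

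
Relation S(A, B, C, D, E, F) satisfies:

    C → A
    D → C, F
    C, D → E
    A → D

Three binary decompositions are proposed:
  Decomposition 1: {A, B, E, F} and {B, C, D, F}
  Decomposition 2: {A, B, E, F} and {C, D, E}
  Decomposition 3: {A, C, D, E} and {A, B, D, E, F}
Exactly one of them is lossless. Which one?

Decomposition 3

Decomposition 1: common = {B, F}, closure = {B, F} → lossy.
Decomposition 2: common = {E}, closure = {E} → lossy.
Decomposition 3: common = {A, D, E}, closure = {A, C, D, E, F} → lossless.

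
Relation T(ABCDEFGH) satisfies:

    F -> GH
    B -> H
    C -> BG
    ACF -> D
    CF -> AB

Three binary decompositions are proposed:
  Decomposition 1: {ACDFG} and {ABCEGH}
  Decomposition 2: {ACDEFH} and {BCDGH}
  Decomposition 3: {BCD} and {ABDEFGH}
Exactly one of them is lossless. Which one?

Decomposition 2

Decomposition 1: common = {ACG}, closure = {ABCGH} → lossy.
Decomposition 2: common = {CDH}, closure = {BCDGH} → lossless.
Decomposition 3: common = {BD}, closure = {BDH} → lossy.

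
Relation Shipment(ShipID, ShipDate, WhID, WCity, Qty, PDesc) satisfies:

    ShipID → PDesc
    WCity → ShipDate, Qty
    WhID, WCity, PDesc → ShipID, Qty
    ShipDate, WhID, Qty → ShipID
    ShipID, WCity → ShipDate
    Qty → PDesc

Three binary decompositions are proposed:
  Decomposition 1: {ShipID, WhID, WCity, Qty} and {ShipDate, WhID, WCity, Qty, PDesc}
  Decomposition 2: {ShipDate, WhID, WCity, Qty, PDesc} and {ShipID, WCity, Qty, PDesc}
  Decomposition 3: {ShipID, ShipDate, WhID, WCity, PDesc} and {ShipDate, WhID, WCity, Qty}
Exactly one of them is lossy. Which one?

Decomposition 2

Decomposition 1: common = {WhID, WCity, Qty}, closure = {ShipID, ShipDate, WhID, WCity, Qty, PDesc} → lossless.
Decomposition 2: common = {WCity, Qty, PDesc}, closure = {ShipDate, WCity, Qty, PDesc} → lossy.
Decomposition 3: common = {ShipDate, WhID, WCity}, closure = {ShipID, ShipDate, WhID, WCity, Qty, PDesc} → lossless.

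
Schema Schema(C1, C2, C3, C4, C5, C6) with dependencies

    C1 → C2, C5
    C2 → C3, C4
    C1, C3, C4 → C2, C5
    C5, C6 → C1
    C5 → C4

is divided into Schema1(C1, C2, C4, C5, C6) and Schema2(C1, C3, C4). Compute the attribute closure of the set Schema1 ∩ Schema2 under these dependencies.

C1, C2, C3, C4, C5

Schema1 ∩ Schema2 = {C1, C4}.
C1 → C2, C5 applies, adding C2, C5
C2 → C3, C4 applies, adding C3
Closure: {C1, C2, C3, C4, C5}.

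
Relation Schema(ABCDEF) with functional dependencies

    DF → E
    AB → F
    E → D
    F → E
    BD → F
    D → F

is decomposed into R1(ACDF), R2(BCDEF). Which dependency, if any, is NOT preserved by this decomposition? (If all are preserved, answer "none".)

Check AB → F: no single fragment contains all of {ABF}, and the restricted closure of {AB} across the fragments never reaches {F}.
DF → E is preserved.
E → D is preserved.
F → E is preserved.
BD → F is preserved.
D → F is preserved.

AB → F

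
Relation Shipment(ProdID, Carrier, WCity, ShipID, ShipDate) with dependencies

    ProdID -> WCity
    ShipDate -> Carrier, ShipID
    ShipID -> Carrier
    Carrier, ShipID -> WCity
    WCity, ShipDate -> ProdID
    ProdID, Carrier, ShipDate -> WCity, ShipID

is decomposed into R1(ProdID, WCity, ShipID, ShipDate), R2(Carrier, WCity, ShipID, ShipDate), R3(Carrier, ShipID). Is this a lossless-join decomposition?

Chase test. Columns are ProdID, Carrier, WCity, ShipID, ShipDate; row i has aⱼ where attribute j ∈ Ri, else bᵢⱼ.
Initial tableau (one row per fragment):
  row 1: a1 b12 a3 a4 a5
  row 2: b21 a2 a3 a4 a5
  row 3: b31 a2 b33 a4 b35
Rows 1 and 2 agree on ShipDate; apply ShipDate→Carrier, ShipID and equate their Carrier, ShipID entries.
Rows 1 and 3 agree on Carrier, ShipID; apply Carrier, ShipID→WCity and equate their WCity entries.
Rows 1 and 2 agree on WCity, ShipDate; apply WCity, ShipDate→ProdID and equate their ProdID entries.
Row 1 is now all distinguished symbols — the join is lossless.

Yes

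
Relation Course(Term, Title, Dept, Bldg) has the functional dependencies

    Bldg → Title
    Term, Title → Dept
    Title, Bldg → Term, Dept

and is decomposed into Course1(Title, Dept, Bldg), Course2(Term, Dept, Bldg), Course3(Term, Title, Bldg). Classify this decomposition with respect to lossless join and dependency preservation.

Lossless test (chase): Rows 1 and 2 agree on Bldg; apply Bldg→Title and equate their Title entries. Rows 2 and 3 agree on Term, Title; apply Term, Title→Dept and equate their Dept entries. Rows 1 and 2 agree on Title, Bldg; apply Title, Bldg→Term, Dept and equate their Term, Dept entries. Row 1 is now all distinguished symbols — the join is lossless.
Dependency preservation: the restricted closure of {Term, Title} across the fragments never reaches {Dept}, so Term, Title → Dept cannot be enforced without a join — not preserved.

lossless but not dependency-preserving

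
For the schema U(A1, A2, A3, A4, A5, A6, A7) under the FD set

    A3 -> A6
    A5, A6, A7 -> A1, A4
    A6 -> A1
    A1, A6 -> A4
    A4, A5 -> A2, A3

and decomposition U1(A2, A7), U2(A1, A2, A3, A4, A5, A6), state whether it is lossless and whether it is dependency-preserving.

Lossless test: (A2)⁺ = {A2}, which is a superkey of neither fragment — lossy.
Dependency preservation: A5, A6, A7 → A1, A4 is not contained in any single fragment, but the restricted closure of its left-hand side across the fragments still reaches the right-hand side; the remaining FDs each lie inside some fragment. All dependencies are preserved.

lossy but dependency-preserving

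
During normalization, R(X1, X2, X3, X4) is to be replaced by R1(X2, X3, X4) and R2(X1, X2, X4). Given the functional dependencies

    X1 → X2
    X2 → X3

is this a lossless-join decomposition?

Common attributes: R1 ∩ R2 = {X2, X4}.
Closure of {X2, X4}: X2 → X3 applies, adding X3. So (X2, X4)⁺ = {X2, X3, X4}.
This closure contains every attribute of R1, so R1 ∩ R2 → R1. The join is lossless.

Yes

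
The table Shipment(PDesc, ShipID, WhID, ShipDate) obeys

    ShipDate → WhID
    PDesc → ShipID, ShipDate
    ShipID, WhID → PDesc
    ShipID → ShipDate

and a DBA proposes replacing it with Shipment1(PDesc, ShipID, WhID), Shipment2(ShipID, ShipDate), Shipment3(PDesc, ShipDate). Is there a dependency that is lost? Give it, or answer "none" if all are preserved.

Check ShipDate → WhID: no single fragment contains all of {WhID, ShipDate}, and the restricted closure of {ShipDate} across the fragments never reaches {WhID}.
PDesc → ShipID, ShipDate is preserved.
ShipID, WhID → PDesc is preserved.
ShipID → ShipDate is preserved.

ShipDate → WhID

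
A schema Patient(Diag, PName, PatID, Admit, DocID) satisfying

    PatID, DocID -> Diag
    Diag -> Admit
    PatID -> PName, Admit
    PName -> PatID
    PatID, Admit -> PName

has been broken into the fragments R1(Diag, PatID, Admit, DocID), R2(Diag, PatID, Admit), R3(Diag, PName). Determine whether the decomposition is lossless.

Chase test. Columns are Diag, PName, PatID, Admit, DocID; row i has aⱼ where attribute j ∈ Ri, else bᵢⱼ.
Initial tableau (one row per fragment):
  row 1: a1 b12 a3 a4 a5
  row 2: a1 b22 a3 a4 b25
  row 3: a1 a2 b33 b34 b35
Rows 1 and 3 agree on Diag; apply Diag→Admit and equate their Admit entries.
Rows 1 and 2 agree on PatID; apply PatID→PName, Admit and equate their PName, Admit entries.
No row becomes fully distinguished — the join is lossy.

No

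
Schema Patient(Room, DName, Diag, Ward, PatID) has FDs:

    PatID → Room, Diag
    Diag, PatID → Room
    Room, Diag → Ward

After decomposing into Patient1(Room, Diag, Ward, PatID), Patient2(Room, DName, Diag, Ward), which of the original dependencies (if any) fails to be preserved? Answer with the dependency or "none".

PatID → Room, Diag lies within Patient1.
Diag, PatID → Room lies within Patient1.
Room, Diag → Ward lies within Patient1.
Every dependency is enforceable on the fragments, so the decomposition is dependency-preserving.

none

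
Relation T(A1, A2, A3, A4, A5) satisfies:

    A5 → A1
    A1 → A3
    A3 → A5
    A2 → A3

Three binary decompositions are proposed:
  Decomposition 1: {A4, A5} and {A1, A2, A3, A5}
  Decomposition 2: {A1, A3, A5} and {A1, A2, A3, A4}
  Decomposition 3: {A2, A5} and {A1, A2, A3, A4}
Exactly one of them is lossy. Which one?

Decomposition 1

Decomposition 1: common = {A5}, closure = {A1, A3, A5} → lossy.
Decomposition 2: common = {A1, A3}, closure = {A1, A3, A5} → lossless.
Decomposition 3: common = {A2}, closure = {A1, A2, A3, A5} → lossless.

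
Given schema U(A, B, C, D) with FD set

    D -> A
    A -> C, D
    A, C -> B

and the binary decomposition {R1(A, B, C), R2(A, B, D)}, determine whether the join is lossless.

Yes

Common attributes: R1 ∩ R2 = {A, B}.
Closure of {A, B}: A → C, D applies, adding C, D. So (A, B)⁺ = {A, B, C, D}.
This closure contains every attribute of R1, so R1 ∩ R2 → R1. The join is lossless.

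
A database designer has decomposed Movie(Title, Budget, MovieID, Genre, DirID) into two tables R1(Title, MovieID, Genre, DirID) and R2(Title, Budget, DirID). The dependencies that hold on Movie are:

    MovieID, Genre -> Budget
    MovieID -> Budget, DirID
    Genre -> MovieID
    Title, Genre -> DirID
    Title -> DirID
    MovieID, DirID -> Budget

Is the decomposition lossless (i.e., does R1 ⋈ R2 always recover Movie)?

Common attributes: R1 ∩ R2 = {Title, DirID}.
No dependency enlarges {Title, DirID}, so (Title, DirID)⁺ = {Title, DirID}.
The closure contains neither all of R1 = {Title, MovieID, Genre, DirID} nor all of R2 = {Title, Budget, DirID}, so the common attributes are not a superkey of either fragment. The join is lossy.

No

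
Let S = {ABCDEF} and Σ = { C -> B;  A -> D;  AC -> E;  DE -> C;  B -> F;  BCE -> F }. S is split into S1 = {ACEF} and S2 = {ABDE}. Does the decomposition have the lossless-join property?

Yes

Common attributes: S1 ∩ S2 = {AE}.
Closure of {AE}: A → D applies, adding D; DE → C applies, adding C; C → B applies, adding B; B → F applies, adding F. So (AE)⁺ = {ABCDEF}.
This closure contains every attribute of S1, so S1 ∩ S2 → S1. The join is lossless.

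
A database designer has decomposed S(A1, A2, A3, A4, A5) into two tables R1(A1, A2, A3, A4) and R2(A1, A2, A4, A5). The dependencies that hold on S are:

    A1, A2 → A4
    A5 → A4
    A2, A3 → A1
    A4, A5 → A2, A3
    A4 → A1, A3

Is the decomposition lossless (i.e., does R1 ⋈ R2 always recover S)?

Yes

Common attributes: R1 ∩ R2 = {A1, A2, A4}.
Closure of {A1, A2, A4}: A4 → A1, A3 applies, adding A3. So (A1, A2, A4)⁺ = {A1, A2, A3, A4}.
This closure contains every attribute of R1, so R1 ∩ R2 → R1. The join is lossless.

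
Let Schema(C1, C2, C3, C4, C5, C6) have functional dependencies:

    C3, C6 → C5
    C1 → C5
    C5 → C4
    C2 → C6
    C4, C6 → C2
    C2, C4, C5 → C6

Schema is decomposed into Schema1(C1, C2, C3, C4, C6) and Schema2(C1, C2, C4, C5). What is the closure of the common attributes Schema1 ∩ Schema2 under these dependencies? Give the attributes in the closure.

Schema1 ∩ Schema2 = {C1, C2, C4}.
C1 → C5 applies, adding C5
C2 → C6 applies, adding C6
Closure: {C1, C2, C4, C5, C6}.

C1, C2, C4, C5, C6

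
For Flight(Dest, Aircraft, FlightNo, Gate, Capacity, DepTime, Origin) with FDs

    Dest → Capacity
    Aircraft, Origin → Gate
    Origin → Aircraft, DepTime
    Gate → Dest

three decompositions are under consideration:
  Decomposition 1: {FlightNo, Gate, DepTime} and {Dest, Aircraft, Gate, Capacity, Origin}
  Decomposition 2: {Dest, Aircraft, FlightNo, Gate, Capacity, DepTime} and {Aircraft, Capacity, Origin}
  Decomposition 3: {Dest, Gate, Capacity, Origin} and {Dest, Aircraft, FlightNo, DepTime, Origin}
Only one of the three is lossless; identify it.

Decomposition 3

Decomposition 1: common = {Gate}, closure = {Dest, Gate, Capacity} → lossy.
Decomposition 2: common = {Aircraft, Capacity}, closure = {Aircraft, Capacity} → lossy.
Decomposition 3: common = {Dest, Origin}, closure = {Dest, Aircraft, Gate, Capacity, DepTime, Origin} → lossless.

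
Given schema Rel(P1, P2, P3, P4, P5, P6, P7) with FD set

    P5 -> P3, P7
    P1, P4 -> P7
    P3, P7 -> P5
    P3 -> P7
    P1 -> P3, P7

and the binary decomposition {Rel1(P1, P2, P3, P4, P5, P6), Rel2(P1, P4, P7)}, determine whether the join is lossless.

Yes

Common attributes: Rel1 ∩ Rel2 = {P1, P4}.
Closure of {P1, P4}: P1, P4 → P7 applies, adding P7; P1 → P3, P7 applies, adding P3; P3, P7 → P5 applies, adding P5. So (P1, P4)⁺ = {P1, P3, P4, P5, P7}.
This closure contains every attribute of Rel2, so Rel1 ∩ Rel2 → Rel2. The join is lossless.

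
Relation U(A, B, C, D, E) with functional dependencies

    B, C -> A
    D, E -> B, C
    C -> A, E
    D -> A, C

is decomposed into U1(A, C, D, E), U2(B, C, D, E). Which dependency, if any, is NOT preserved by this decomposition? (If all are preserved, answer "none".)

none

B, C → A: restricted closure across fragments reaches A.
D, E → B, C lies within U2.
C → A, E lies within U1.
D → A, C lies within U1.
Every dependency is enforceable on the fragments, so the decomposition is dependency-preserving.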